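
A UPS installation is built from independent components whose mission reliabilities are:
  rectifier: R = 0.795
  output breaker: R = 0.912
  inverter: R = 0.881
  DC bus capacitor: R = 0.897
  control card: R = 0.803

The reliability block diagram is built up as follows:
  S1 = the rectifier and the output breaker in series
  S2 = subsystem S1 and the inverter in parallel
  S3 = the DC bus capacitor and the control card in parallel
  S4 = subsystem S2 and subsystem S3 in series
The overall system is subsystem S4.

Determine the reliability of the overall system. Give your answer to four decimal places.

0.9477

Series (rectifier and output breaker): 0.795000 × 0.912000 = 0.725040
Parallel ([0.725040] and inverter): 1 − (1 − 0.725040)(1 − 0.881000) = 0.967280
Parallel (DC bus capacitor and control card): 1 − (1 − 0.897000)(1 − 0.803000) = 0.979709
Series ([0.967280] and [0.979709]): 0.967280 × 0.979709 = 0.9477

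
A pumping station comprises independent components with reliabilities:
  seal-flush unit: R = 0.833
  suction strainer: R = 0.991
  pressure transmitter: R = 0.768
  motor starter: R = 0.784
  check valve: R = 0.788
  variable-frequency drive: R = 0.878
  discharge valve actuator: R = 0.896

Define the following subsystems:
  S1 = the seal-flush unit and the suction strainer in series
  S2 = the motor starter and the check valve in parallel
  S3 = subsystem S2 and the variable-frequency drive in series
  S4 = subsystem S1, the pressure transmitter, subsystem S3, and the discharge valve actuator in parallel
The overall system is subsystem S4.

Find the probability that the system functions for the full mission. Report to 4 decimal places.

0.9993

Series (seal-flush unit and suction strainer): 0.833000 × 0.991000 = 0.825503
Parallel (motor starter and check valve): 1 − (1 − 0.784000)(1 − 0.788000) = 0.954208
Series ([0.954208] and variable-frequency drive): 0.954208 × 0.878000 = 0.837795
Parallel ([0.825503], pressure transmitter, [0.837795], and discharge valve actuator): 1 − (1 − 0.825503)(1 − 0.768000)(1 − 0.837795)(1 − 0.896000) = 0.9993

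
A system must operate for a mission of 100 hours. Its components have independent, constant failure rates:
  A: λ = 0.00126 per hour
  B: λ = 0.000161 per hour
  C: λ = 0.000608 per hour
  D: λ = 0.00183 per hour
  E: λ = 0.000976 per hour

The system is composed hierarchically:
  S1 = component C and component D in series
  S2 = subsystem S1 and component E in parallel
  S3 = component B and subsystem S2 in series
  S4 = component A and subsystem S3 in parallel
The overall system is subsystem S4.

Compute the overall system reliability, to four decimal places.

0.9958

R(A) = exp(−0.00126 × 100) = 0.881615
R(B) = exp(−0.000161 × 100) = 0.984029
R(C) = exp(−0.000608 × 100) = 0.941011
R(D) = exp(−0.00183 × 100) = 0.832768
R(E) = exp(−0.000976 × 100) = 0.907012
Series (C and D): 0.941011 × 0.832768 = 0.783644
Parallel ([0.783644] and E): 1 − (1 − 0.783644)(1 − 0.907012) = 0.979881
Series (B and [0.979881]): 0.984029 × 0.979881 = 0.964231
Parallel (A and [0.964231]): 1 − (1 − 0.881615)(1 − 0.964231) = 0.9958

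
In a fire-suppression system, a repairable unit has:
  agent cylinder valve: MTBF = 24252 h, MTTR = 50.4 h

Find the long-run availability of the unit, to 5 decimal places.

A(agent cylinder valve) = MTBF/(MTBF+MTTR) = 24252/(24252+50.4) = 0.99793

0.99793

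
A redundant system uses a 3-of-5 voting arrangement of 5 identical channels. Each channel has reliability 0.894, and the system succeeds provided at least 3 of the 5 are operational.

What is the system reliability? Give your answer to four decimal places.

0.9899

R = Σ_{i=3}^{5} C(5,i) p^i (1−p)^{5−i} with p = 0.894
C(5,3)·0.894^3·0.106^2 = 0.080283
C(5,4)·0.894^4·0.106^1 = 0.338552
C(5,5)·0.894^5·0.106^0 = 0.571068
Sum = 0.9899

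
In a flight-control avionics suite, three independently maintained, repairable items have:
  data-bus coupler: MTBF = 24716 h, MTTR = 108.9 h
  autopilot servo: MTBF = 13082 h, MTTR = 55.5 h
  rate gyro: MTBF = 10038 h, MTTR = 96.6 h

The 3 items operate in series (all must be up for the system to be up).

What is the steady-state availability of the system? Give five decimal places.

0.98196

A(data-bus coupler) = MTBF/(MTBF+MTTR) = 24716/(24716+108.9) = 0.995613
A(autopilot servo) = MTBF/(MTBF+MTTR) = 13082/(13082+55.5) = 0.995775
A(rate gyro) = MTBF/(MTBF+MTTR) = 10038/(10038+96.6) = 0.990468
Series availability: 0.995613 × 0.995775 × 0.990468 = 0.98196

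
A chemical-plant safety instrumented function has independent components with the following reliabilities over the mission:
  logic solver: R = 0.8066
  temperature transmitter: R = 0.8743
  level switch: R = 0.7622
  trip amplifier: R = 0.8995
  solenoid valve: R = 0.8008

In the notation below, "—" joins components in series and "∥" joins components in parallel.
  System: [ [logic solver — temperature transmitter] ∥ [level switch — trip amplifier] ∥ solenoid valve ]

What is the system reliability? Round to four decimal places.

0.9815

Series (logic solver and temperature transmitter): 0.806600 × 0.874300 = 0.705210
Series (level switch and trip amplifier): 0.762200 × 0.899500 = 0.685599
Parallel ([0.705210], [0.685599], and solenoid valve): 1 − (1 − 0.705210)(1 − 0.685599)(1 − 0.800800) = 0.9815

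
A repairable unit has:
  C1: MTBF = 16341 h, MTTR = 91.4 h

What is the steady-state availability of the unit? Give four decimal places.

A(C1) = MTBF/(MTBF+MTTR) = 16341/(16341+91.4) = 0.9944

0.9944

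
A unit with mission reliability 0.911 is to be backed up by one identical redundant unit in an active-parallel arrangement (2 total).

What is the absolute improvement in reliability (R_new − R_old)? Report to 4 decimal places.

0.0811

R_before = 0.911
R_after = 1 − (1 − 0.911)^2 = 0.9921
ΔR = 0.9921 − 0.911 = 0.0811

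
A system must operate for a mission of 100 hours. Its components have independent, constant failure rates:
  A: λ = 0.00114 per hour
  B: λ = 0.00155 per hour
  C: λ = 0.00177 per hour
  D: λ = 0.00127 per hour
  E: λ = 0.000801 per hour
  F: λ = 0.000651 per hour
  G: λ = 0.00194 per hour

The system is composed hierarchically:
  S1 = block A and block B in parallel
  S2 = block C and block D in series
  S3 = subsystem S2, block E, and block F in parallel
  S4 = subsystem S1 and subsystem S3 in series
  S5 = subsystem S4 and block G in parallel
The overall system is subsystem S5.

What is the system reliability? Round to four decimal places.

0.9971

R(A) = exp(−0.00114 × 100) = 0.892258
R(B) = exp(−0.00155 × 100) = 0.856415
R(C) = exp(−0.00177 × 100) = 0.837780
R(D) = exp(−0.00127 × 100) = 0.880734
R(E) = exp(−0.000801 × 100) = 0.923024
R(F) = exp(−0.000651 × 100) = 0.936974
R(G) = exp(−0.00194 × 100) = 0.823658
Parallel (A and B): 1 − (1 − 0.892258)(1 − 0.856415) = 0.984530
Series (C and D): 0.837780 × 0.880734 = 0.737861
Parallel ([0.737861], E, and F): 1 − (1 − 0.737861)(1 − 0.923024)(1 − 0.936974) = 0.998728
Series ([0.984530] and [0.998728]): 0.984530 × 0.998728 = 0.983278
Parallel ([0.983278] and G): 1 − (1 − 0.983278)(1 − 0.823658) = 0.9971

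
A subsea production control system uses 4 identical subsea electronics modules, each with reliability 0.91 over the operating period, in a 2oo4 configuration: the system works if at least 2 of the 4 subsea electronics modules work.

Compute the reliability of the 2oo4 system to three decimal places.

0.997

R = Σ_{i=2}^{4} C(4,i) p^i (1−p)^{4−i} with p = 0.91
C(4,2)·0.91^2·0.09^2 = 0.04025
C(4,3)·0.91^3·0.09^1 = 0.27129
C(4,4)·0.91^4·0.09^0 = 0.68575
Sum = 0.997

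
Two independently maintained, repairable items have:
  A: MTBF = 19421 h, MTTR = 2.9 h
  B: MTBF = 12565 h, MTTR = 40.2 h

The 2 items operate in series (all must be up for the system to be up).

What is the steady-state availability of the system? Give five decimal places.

0.99666

A(A) = MTBF/(MTBF+MTTR) = 19421/(19421+2.9) = 0.999851
A(B) = MTBF/(MTBF+MTTR) = 12565/(12565+40.2) = 0.996811
Series availability: 0.999851 × 0.996811 = 0.99666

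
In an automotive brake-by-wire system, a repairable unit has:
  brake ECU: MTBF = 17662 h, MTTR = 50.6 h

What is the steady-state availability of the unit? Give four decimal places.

A(brake ECU) = MTBF/(MTBF+MTTR) = 17662/(17662+50.6) = 0.9971

0.9971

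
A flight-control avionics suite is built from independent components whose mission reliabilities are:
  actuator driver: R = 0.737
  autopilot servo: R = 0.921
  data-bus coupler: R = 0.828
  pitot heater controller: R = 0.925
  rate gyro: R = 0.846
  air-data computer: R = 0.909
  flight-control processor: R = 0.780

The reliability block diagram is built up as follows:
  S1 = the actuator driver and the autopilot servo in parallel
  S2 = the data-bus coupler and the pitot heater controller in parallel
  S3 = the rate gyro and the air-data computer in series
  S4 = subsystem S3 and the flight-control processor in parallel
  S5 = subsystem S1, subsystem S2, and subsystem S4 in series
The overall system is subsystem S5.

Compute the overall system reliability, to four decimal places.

0.9175

Parallel (actuator driver and autopilot servo): 1 − (1 − 0.737000)(1 − 0.921000) = 0.979223
Parallel (data-bus coupler and pitot heater controller): 1 − (1 − 0.828000)(1 − 0.925000) = 0.987100
Series (rate gyro and air-data computer): 0.846000 × 0.909000 = 0.769014
Parallel ([0.769014] and flight-control processor): 1 − (1 − 0.769014)(1 − 0.780000) = 0.949183
Series ([0.979223], [0.987100], and [0.949183]): 0.979223 × 0.987100 × 0.949183 = 0.9175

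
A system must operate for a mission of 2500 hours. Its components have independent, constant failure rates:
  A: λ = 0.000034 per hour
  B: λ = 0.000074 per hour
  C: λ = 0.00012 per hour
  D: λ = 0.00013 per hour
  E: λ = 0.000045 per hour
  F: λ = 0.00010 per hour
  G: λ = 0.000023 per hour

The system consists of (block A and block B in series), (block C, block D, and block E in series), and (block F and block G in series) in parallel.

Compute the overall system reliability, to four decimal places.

0.9673

R(A) = exp(−0.000034 × 2500) = 0.918512
R(B) = exp(−0.000074 × 2500) = 0.831104
R(C) = exp(−0.00012 × 2500) = 0.740818
R(D) = exp(−0.00013 × 2500) = 0.722527
R(E) = exp(−0.000045 × 2500) = 0.893597
R(F) = exp(−0.00010 × 2500) = 0.778801
R(G) = exp(−0.000023 × 2500) = 0.944122
Series (A and B): 0.918512 × 0.831104 = 0.763379
Series (C, D, and E): 0.740818 × 0.722527 × 0.893597 = 0.478308
Series (F and G): 0.778801 × 0.944122 = 0.735283
Parallel ([0.763379], [0.478308], and [0.735283]): 1 − (1 − 0.763379)(1 − 0.478308)(1 − 0.735283) = 0.9673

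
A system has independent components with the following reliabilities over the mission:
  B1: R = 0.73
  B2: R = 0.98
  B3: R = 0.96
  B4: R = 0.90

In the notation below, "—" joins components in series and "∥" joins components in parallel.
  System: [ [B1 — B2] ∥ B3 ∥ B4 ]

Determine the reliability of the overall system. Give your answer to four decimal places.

0.9989

Series (B1 and B2): 0.730000 × 0.980000 = 0.715400
Parallel ([0.715400], B3, and B4): 1 − (1 − 0.715400)(1 − 0.960000)(1 − 0.900000) = 0.9989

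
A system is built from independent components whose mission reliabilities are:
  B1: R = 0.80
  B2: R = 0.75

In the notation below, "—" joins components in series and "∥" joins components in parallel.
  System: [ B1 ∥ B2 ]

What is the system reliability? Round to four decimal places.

0.9500

Parallel (B1 and B2): 1 − (1 − 0.800000)(1 − 0.750000) = 0.9500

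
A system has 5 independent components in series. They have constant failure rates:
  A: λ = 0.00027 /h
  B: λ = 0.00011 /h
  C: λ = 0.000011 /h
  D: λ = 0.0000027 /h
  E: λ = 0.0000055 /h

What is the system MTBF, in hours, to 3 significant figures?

2510

Series of exponential components: λ_sys = Σ λ_i
λ_sys = 0.00027 + 0.00011 + 0.000011 + 0.0000027 + 0.0000055 = 3.9920e-04 /h
MTBF = 1 / λ_sys = 2510 h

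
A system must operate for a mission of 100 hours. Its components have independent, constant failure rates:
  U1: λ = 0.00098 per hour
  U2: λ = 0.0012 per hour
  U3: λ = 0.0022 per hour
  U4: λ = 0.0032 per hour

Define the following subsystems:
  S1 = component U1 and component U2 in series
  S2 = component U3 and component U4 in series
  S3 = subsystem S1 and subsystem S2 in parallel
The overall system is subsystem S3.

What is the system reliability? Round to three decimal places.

0.918

R(U1) = exp(−0.00098 × 100) = 0.90665
R(U2) = exp(−0.0012 × 100) = 0.88692
R(U3) = exp(−0.0022 × 100) = 0.80252
R(U4) = exp(−0.0032 × 100) = 0.72615
Series (U1 and U2): 0.90665 × 0.88692 = 0.80413
Series (U3 and U4): 0.80252 × 0.72615 = 0.58275
Parallel ([0.80413] and [0.58275]): 1 − (1 − 0.80413)(1 − 0.58275) = 0.918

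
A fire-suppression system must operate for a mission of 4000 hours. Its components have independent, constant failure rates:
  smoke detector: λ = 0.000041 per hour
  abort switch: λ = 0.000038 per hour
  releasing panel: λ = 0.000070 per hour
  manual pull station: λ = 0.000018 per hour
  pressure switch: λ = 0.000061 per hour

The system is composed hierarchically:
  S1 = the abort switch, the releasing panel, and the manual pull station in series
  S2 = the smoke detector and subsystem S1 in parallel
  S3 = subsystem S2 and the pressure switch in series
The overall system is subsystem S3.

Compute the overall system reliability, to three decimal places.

0.737

R(smoke detector) = exp(−0.000041 × 4000) = 0.84874
R(abort switch) = exp(−0.000038 × 4000) = 0.85899
R(releasing panel) = exp(−0.000070 × 4000) = 0.75578
R(manual pull station) = exp(−0.000018 × 4000) = 0.93053
R(pressure switch) = exp(−0.000061 × 4000) = 0.78349
Series (abort switch, releasing panel, and manual pull station): 0.85899 × 0.75578 × 0.93053 = 0.60411
Parallel (smoke detector and [0.60411]): 1 − (1 − 0.84874)(1 − 0.60411) = 0.94012
Series ([0.94012] and pressure switch): 0.94012 × 0.78349 = 0.737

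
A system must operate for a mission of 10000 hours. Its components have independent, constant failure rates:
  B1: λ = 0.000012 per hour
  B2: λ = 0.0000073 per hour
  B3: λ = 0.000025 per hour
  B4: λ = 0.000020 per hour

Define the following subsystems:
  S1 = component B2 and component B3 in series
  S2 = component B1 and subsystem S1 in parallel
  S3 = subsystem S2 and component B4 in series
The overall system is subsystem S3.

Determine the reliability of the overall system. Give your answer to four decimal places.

0.7932

R(B1) = exp(−0.000012 × 10000) = 0.886920
R(B2) = exp(−0.0000073 × 10000) = 0.929601
R(B3) = exp(−0.000025 × 10000) = 0.778801
R(B4) = exp(−0.000020 × 10000) = 0.818731
Series (B2 and B3): 0.929601 × 0.778801 = 0.723974
Parallel (B1 and [0.723974]): 1 − (1 − 0.886920)(1 − 0.723974) = 0.968787
Series ([0.968787] and B4): 0.968787 × 0.818731 = 0.7932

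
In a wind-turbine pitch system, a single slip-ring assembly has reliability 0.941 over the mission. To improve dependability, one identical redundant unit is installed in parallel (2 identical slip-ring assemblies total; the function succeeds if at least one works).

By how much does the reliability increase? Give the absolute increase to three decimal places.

R_before = 0.941
R_after = 1 − (1 − 0.941)^2 = 0.997
ΔR = 0.997 − 0.941 = 0.056

0.056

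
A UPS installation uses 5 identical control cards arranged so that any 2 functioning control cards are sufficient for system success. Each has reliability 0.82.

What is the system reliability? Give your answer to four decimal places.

R = Σ_{i=2}^{5} C(5,i) p^i (1−p)^{5−i} with p = 0.82
C(5,2)·0.82^2·0.18^3 = 0.039214
C(5,3)·0.82^3·0.18^2 = 0.178643
C(5,4)·0.82^4·0.18^1 = 0.406910
C(5,5)·0.82^5·0.18^0 = 0.370740
Sum = 0.9955

0.9955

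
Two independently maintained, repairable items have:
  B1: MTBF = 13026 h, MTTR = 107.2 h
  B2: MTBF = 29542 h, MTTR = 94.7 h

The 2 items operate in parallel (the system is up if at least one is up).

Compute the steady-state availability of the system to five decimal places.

A(B1) = MTBF/(MTBF+MTTR) = 13026/(13026+107.2) = 0.991837
A(B2) = MTBF/(MTBF+MTTR) = 29542/(29542+94.7) = 0.996805
Parallel availability: 1 − (1 − 0.991837)(1 − 0.996805) = 0.99997

0.99997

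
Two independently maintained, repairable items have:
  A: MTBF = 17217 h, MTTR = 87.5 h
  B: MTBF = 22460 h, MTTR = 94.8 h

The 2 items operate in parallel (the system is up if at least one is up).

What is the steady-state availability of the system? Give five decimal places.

0.99998

A(A) = MTBF/(MTBF+MTTR) = 17217/(17217+87.5) = 0.994944
A(B) = MTBF/(MTBF+MTTR) = 22460/(22460+94.8) = 0.995797
Parallel availability: 1 − (1 − 0.994944)(1 − 0.995797) = 0.99998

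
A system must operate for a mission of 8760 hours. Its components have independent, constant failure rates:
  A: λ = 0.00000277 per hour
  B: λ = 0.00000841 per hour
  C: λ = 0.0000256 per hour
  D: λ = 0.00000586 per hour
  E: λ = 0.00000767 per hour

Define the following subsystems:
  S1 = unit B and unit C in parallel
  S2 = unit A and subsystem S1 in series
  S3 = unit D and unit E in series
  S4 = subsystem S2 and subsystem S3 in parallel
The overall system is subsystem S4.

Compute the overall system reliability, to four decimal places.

0.9958

R(A) = exp(−0.00000277 × 8760) = 0.976027
R(B) = exp(−0.00000841 × 8760) = 0.928977
R(C) = exp(−0.0000256 × 8760) = 0.799111
R(D) = exp(−0.00000586 × 8760) = 0.949962
R(E) = exp(−0.00000767 × 8760) = 0.935018
Parallel (B and C): 1 − (1 − 0.928977)(1 − 0.799111) = 0.985732
Series (A and [0.985732]): 0.976027 × 0.985732 = 0.962101
Series (D and E): 0.949962 × 0.935018 = 0.888232
Parallel ([0.962101] and [0.888232]): 1 − (1 − 0.962101)(1 − 0.888232) = 0.9958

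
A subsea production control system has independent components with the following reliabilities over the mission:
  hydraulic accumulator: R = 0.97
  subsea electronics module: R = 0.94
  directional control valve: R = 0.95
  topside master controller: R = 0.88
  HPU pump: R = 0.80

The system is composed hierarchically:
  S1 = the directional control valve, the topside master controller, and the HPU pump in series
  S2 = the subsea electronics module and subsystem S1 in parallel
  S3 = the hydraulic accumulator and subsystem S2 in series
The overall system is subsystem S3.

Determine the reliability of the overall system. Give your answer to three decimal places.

0.951

Series (directional control valve, topside master controller, and HPU pump): 0.95000 × 0.88000 × 0.80000 = 0.66880
Parallel (subsea electronics module and [0.66880]): 1 − (1 − 0.94000)(1 − 0.66880) = 0.98013
Series (hydraulic accumulator and [0.98013]): 0.97000 × 0.98013 = 0.951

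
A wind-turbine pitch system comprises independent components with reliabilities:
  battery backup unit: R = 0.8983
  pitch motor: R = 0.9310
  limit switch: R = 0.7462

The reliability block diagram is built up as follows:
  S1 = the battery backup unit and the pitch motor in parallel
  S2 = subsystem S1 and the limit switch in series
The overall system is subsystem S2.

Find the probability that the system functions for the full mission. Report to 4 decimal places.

0.7410

Parallel (battery backup unit and pitch motor): 1 − (1 − 0.898300)(1 − 0.931000) = 0.992983
Series ([0.992983] and limit switch): 0.992983 × 0.746200 = 0.7410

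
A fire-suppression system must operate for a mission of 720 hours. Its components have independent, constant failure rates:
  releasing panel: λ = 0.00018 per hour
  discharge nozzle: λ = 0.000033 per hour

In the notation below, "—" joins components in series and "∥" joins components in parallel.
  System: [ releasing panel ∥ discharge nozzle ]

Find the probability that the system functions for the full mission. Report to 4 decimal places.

0.9971

R(releasing panel) = exp(−0.00018 × 720) = 0.878447
R(discharge nozzle) = exp(−0.000033 × 720) = 0.976520
Parallel (releasing panel and discharge nozzle): 1 − (1 − 0.878447)(1 − 0.976520) = 0.9971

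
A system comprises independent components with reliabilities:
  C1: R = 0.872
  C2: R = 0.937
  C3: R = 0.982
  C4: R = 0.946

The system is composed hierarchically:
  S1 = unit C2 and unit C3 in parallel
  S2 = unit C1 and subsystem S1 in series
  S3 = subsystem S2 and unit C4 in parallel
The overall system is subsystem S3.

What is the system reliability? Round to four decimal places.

0.9930

Parallel (C2 and C3): 1 − (1 − 0.937000)(1 − 0.982000) = 0.998866
Series (C1 and [0.998866]): 0.872000 × 0.998866 = 0.871011
Parallel ([0.871011] and C4): 1 − (1 − 0.871011)(1 − 0.946000) = 0.9930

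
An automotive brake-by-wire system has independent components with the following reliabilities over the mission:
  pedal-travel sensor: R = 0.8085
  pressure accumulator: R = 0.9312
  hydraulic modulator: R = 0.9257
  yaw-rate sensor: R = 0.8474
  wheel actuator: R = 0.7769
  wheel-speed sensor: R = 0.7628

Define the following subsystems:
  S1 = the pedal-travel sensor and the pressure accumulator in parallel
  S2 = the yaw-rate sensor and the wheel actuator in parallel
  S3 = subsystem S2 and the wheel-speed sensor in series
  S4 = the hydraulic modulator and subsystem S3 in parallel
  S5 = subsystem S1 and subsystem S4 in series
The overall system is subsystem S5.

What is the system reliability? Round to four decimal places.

Parallel (pedal-travel sensor and pressure accumulator): 1 − (1 − 0.808500)(1 − 0.931200) = 0.986825
Parallel (yaw-rate sensor and wheel actuator): 1 − (1 − 0.847400)(1 − 0.776900) = 0.965955
Series ([0.965955] and wheel-speed sensor): 0.965955 × 0.762800 = 0.736830
Parallel (hydraulic modulator and [0.736830]): 1 − (1 − 0.925700)(1 − 0.736830) = 0.980446
Series ([0.986825] and [0.980446]): 0.986825 × 0.980446 = 0.9675

0.9675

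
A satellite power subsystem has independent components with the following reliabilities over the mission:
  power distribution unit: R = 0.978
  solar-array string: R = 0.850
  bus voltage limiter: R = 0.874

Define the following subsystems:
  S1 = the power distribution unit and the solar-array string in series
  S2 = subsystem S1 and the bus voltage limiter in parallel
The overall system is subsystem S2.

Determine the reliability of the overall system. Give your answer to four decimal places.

0.9787

Series (power distribution unit and solar-array string): 0.978000 × 0.850000 = 0.831300
Parallel ([0.831300] and bus voltage limiter): 1 − (1 − 0.831300)(1 − 0.874000) = 0.9787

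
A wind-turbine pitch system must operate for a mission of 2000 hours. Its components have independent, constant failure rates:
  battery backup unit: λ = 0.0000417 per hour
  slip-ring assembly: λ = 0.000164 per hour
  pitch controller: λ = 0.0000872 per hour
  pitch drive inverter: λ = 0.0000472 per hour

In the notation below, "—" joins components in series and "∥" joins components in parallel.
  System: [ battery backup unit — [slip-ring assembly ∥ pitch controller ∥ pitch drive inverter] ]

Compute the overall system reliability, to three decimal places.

R(battery backup unit) = exp(−0.0000417 × 2000) = 0.91998
R(slip-ring assembly) = exp(−0.000164 × 2000) = 0.72036
R(pitch controller) = exp(−0.0000872 × 2000) = 0.83996
R(pitch drive inverter) = exp(−0.0000472 × 2000) = 0.90992
Parallel (slip-ring assembly, pitch controller, and pitch drive inverter): 1 − (1 − 0.72036)(1 − 0.83996)(1 − 0.90992) = 0.99597
Series (battery backup unit and [0.99597]): 0.91998 × 0.99597 = 0.916

0.916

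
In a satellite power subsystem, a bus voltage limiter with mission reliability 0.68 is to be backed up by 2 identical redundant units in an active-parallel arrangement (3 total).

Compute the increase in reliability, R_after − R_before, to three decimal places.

R_before = 0.68
R_after = 1 − (1 − 0.68)^3 = 0.967
ΔR = 0.967 − 0.68 = 0.287

0.287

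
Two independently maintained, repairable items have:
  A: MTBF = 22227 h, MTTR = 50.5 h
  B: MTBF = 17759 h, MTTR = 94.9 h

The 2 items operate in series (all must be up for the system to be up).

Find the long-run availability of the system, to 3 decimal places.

A(A) = MTBF/(MTBF+MTTR) = 22227/(22227+50.5) = 0.997733
A(B) = MTBF/(MTBF+MTTR) = 17759/(17759+94.9) = 0.994685
Series availability: 0.997733 × 0.994685 = 0.992

0.992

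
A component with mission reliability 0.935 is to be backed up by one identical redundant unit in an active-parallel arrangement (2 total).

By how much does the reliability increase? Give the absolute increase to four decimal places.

0.0608

R_before = 0.935
R_after = 1 − (1 − 0.935)^2 = 0.9958
ΔR = 0.9958 − 0.935 = 0.0608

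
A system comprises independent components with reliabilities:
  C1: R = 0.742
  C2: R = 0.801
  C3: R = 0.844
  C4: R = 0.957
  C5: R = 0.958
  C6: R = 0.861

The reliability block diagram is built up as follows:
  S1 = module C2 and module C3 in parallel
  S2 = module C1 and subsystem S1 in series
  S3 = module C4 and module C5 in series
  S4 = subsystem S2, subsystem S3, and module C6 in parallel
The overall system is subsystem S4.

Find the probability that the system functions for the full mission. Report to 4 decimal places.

0.9968

Parallel (C2 and C3): 1 − (1 − 0.801000)(1 − 0.844000) = 0.968956
Series (C1 and [0.968956]): 0.742000 × 0.968956 = 0.718965
Series (C4 and C5): 0.957000 × 0.958000 = 0.916806
Parallel ([0.718965], [0.916806], and C6): 1 − (1 − 0.718965)(1 − 0.916806)(1 − 0.861000) = 0.9968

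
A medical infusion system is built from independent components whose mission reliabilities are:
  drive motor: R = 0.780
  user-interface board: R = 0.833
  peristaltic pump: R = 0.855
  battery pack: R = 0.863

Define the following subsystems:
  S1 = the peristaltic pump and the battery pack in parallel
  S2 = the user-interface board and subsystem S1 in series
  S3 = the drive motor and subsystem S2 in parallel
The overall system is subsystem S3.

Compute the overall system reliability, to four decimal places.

0.9596

Parallel (peristaltic pump and battery pack): 1 − (1 − 0.855000)(1 − 0.863000) = 0.980135
Series (user-interface board and [0.980135]): 0.833000 × 0.980135 = 0.816452
Parallel (drive motor and [0.816452]): 1 − (1 − 0.780000)(1 − 0.816452) = 0.9596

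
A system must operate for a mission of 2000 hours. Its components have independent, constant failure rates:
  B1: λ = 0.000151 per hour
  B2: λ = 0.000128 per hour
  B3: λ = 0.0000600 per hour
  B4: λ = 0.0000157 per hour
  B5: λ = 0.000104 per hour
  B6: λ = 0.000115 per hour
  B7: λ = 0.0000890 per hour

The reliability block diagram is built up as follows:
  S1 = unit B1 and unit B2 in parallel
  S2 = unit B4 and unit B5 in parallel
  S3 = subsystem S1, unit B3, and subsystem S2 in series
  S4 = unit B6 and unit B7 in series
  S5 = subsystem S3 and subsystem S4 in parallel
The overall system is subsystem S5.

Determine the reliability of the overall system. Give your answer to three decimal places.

R(B1) = exp(−0.000151 × 2000) = 0.73934
R(B2) = exp(−0.000128 × 2000) = 0.77414
R(B3) = exp(−0.0000600 × 2000) = 0.88692
R(B4) = exp(−0.0000157 × 2000) = 0.96909
R(B5) = exp(−0.000104 × 2000) = 0.81221
R(B6) = exp(−0.000115 × 2000) = 0.79453
R(B7) = exp(−0.0000890 × 2000) = 0.83694
Parallel (B1 and B2): 1 − (1 − 0.73934)(1 − 0.77414) = 0.94113
Parallel (B4 and B5): 1 − (1 − 0.96909)(1 − 0.81221) = 0.99420
Series ([0.94113], B3, and [0.99420]): 0.94113 × 0.88692 × 0.99420 = 0.82987
Series (B6 and B7): 0.79453 × 0.83694 = 0.66497
Parallel ([0.82987] and [0.66497]): 1 − (1 − 0.82987)(1 − 0.66497) = 0.943

0.943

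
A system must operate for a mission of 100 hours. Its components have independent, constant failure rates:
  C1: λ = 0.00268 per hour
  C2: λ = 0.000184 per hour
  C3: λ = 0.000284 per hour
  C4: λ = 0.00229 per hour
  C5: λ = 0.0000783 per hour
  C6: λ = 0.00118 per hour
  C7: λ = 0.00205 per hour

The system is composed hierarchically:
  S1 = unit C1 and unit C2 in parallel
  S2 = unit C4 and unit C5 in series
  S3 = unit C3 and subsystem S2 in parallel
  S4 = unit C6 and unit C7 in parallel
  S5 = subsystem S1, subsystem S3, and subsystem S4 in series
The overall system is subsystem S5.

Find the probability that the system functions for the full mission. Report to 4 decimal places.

R(C1) = exp(−0.00268 × 100) = 0.764908
R(C2) = exp(−0.000184 × 100) = 0.981768
R(C3) = exp(−0.000284 × 100) = 0.971999
R(C4) = exp(−0.00229 × 100) = 0.795329
R(C5) = exp(−0.0000783 × 100) = 0.992201
R(C6) = exp(−0.00118 × 100) = 0.888696
R(C7) = exp(−0.00205 × 100) = 0.814647
Parallel (C1 and C2): 1 − (1 − 0.764908)(1 − 0.981768) = 0.995714
Series (C4 and C5): 0.795329 × 0.992201 = 0.789126
Parallel (C3 and [0.789126]): 1 − (1 − 0.971999)(1 − 0.789126) = 0.994095
Parallel (C6 and C7): 1 − (1 − 0.888696)(1 − 0.814647) = 0.979369
Series ([0.995714], [0.994095], and [0.979369]): 0.995714 × 0.994095 × 0.979369 = 0.9694

0.9694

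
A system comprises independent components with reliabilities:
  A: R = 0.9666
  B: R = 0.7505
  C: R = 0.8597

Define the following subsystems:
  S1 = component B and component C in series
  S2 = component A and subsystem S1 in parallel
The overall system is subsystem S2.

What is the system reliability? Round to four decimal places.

0.9881

Series (B and C): 0.750500 × 0.859700 = 0.645205
Parallel (A and [0.645205]): 1 − (1 − 0.966600)(1 − 0.645205) = 0.9881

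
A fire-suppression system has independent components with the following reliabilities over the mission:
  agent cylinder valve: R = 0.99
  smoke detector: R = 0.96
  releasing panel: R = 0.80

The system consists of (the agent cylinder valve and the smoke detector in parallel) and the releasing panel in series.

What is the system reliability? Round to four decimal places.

0.7997

Parallel (agent cylinder valve and smoke detector): 1 − (1 − 0.990000)(1 − 0.960000) = 0.999600
Series ([0.999600] and releasing panel): 0.999600 × 0.800000 = 0.7997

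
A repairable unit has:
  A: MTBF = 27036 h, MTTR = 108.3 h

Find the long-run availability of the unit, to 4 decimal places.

A(A) = MTBF/(MTBF+MTTR) = 27036/(27036+108.3) = 0.9960

0.9960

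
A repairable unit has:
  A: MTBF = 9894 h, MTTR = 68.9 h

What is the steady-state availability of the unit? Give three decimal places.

0.993

A(A) = MTBF/(MTBF+MTTR) = 9894/(9894+68.9) = 0.993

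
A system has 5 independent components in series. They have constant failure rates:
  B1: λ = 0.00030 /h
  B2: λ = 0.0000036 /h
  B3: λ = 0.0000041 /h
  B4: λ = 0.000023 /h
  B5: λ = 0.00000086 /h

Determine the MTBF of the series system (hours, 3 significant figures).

Series of exponential components: λ_sys = Σ λ_i
λ_sys = 0.00030 + 0.0000036 + 0.0000041 + 0.000023 + 0.00000086 = 3.3156e-04 /h
MTBF = 1 / λ_sys = 3020 h

3020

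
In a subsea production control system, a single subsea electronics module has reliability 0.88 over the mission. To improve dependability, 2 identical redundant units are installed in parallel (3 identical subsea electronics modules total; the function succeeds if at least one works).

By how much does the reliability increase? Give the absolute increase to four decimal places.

R_before = 0.88
R_after = 1 − (1 − 0.88)^3 = 0.9983
ΔR = 0.9983 − 0.88 = 0.1183

0.1183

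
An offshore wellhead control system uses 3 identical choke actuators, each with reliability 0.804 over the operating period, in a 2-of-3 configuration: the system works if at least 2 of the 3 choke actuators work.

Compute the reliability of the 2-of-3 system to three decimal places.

R = Σ_{i=2}^{3} C(3,i) p^i (1−p)^{3−i} with p = 0.804
C(3,2)·0.804^2·0.196^1 = 0.38009
C(3,3)·0.804^3·0.196^0 = 0.51972
Sum = 0.900

0.900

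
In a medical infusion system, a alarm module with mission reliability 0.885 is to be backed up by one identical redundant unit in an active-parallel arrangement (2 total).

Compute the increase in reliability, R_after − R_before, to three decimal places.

0.102

R_before = 0.885
R_after = 1 − (1 − 0.885)^2 = 0.987
ΔR = 0.987 − 0.885 = 0.102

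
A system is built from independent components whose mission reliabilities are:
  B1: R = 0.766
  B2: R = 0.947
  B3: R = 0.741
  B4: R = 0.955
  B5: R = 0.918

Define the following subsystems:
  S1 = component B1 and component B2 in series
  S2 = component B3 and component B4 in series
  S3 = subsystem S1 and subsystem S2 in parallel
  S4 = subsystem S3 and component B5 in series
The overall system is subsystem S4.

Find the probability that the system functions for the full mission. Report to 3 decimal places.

0.844

Series (B1 and B2): 0.76600 × 0.94700 = 0.72540
Series (B3 and B4): 0.74100 × 0.95500 = 0.70766
Parallel ([0.72540] and [0.70766]): 1 − (1 − 0.72540)(1 − 0.70766) = 0.91972
Series ([0.91972] and B5): 0.91972 × 0.91800 = 0.844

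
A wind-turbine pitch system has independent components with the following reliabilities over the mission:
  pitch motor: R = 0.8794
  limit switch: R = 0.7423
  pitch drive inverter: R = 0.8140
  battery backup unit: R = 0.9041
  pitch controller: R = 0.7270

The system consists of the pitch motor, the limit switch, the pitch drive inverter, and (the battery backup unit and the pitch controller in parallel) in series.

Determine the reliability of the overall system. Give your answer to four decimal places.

Parallel (battery backup unit and pitch controller): 1 − (1 − 0.904100)(1 − 0.727000) = 0.973819
Series (pitch motor, limit switch, pitch drive inverter, and [0.973819]): 0.879400 × 0.742300 × 0.814000 × 0.973819 = 0.5175

0.5175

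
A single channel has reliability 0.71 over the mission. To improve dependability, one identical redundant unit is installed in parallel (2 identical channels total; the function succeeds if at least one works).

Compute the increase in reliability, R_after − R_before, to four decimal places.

R_before = 0.71
R_after = 1 − (1 − 0.71)^2 = 0.9159
ΔR = 0.9159 − 0.71 = 0.2059

0.2059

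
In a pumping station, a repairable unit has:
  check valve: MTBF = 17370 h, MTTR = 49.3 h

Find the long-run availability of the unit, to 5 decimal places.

0.99717

A(check valve) = MTBF/(MTBF+MTTR) = 17370/(17370+49.3) = 0.99717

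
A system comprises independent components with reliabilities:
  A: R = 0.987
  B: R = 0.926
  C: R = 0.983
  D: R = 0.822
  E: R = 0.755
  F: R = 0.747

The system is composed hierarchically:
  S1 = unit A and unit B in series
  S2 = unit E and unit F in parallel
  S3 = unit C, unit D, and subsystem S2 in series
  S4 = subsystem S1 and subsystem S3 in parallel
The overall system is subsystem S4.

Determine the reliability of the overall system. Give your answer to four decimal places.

Series (A and B): 0.987000 × 0.926000 = 0.913962
Parallel (E and F): 1 − (1 − 0.755000)(1 − 0.747000) = 0.938015
Series (C, D, and [0.938015]): 0.983000 × 0.822000 × 0.938015 = 0.757941
Parallel ([0.913962] and [0.757941]): 1 − (1 − 0.913962)(1 − 0.757941) = 0.9792

0.9792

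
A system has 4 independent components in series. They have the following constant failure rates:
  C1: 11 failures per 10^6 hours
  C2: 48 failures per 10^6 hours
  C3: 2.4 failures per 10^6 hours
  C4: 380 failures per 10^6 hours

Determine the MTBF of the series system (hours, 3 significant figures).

Series of exponential components: λ_sys = Σ λ_i
λ_sys = 0.000011 + 0.000048 + 0.0000024 + 0.00038 = 4.4140e-04 /h
MTBF = 1 / λ_sys = 2270 h

2270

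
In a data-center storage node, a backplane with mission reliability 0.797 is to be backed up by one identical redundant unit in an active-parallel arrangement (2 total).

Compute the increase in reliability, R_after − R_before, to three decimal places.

R_before = 0.797
R_after = 1 − (1 − 0.797)^2 = 0.959
ΔR = 0.959 − 0.797 = 0.162

0.162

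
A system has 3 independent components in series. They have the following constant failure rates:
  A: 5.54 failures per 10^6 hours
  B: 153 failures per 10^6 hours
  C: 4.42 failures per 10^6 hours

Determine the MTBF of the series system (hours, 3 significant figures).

Series of exponential components: λ_sys = Σ λ_i
λ_sys = 0.00000554 + 0.000153 + 0.00000442 = 1.6296e-04 /h
MTBF = 1 / λ_sys = 6140 h

6140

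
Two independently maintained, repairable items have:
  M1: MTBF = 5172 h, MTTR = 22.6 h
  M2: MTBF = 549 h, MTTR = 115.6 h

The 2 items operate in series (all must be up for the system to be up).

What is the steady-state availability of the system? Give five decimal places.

A(M1) = MTBF/(MTBF+MTTR) = 5172/(5172+22.6) = 0.995649
A(M2) = MTBF/(MTBF+MTTR) = 549/(549+115.6) = 0.826061
Series availability: 0.995649 × 0.826061 = 0.82247

0.82247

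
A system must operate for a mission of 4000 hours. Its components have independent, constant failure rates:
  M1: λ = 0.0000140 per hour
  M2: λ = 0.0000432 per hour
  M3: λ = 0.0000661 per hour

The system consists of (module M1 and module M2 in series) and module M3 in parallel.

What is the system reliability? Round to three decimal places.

0.952

R(M1) = exp(−0.0000140 × 4000) = 0.94554
R(M2) = exp(−0.0000432 × 4000) = 0.84131
R(M3) = exp(−0.0000661 × 4000) = 0.76767
Series (M1 and M2): 0.94554 × 0.84131 = 0.79549
Parallel ([0.79549] and M3): 1 − (1 − 0.79549)(1 − 0.76767) = 0.952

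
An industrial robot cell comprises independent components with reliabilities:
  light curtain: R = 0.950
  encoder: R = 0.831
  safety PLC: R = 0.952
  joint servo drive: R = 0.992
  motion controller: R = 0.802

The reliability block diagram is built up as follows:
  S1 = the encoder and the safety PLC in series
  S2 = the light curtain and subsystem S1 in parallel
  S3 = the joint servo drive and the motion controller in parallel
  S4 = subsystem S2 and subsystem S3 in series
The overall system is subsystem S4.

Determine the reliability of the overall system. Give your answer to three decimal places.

0.988

Series (encoder and safety PLC): 0.83100 × 0.95200 = 0.79111
Parallel (light curtain and [0.79111]): 1 − (1 − 0.95000)(1 − 0.79111) = 0.98956
Parallel (joint servo drive and motion controller): 1 − (1 − 0.99200)(1 − 0.80200) = 0.99842
Series ([0.98956] and [0.99842]): 0.98956 × 0.99842 = 0.988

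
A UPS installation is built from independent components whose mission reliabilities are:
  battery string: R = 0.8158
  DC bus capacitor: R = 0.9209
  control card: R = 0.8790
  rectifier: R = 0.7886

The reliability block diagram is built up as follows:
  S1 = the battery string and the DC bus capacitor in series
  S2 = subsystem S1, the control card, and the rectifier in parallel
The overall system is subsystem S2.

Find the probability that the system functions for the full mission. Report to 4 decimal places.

Series (battery string and DC bus capacitor): 0.815800 × 0.920900 = 0.751270
Parallel ([0.751270], control card, and rectifier): 1 − (1 − 0.751270)(1 − 0.879000)(1 − 0.788600) = 0.9936

0.9936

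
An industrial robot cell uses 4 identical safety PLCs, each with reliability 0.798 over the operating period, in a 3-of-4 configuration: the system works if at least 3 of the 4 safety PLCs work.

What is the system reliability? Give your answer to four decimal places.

0.8161

R = Σ_{i=3}^{4} C(4,i) p^i (1−p)^{4−i} with p = 0.798
C(4,3)·0.798^3·0.202^1 = 0.410601
C(4,4)·0.798^4·0.202^0 = 0.405519
Sum = 0.8161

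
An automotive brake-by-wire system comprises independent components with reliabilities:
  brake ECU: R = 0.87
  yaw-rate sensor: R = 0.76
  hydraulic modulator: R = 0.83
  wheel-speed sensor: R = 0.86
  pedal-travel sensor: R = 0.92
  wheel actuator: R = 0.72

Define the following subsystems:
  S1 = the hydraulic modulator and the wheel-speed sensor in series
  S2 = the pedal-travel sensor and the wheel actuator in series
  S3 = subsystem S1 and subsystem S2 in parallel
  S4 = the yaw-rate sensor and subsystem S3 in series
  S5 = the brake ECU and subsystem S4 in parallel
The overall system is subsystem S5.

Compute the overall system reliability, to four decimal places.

0.9593

Series (hydraulic modulator and wheel-speed sensor): 0.830000 × 0.860000 = 0.713800
Series (pedal-travel sensor and wheel actuator): 0.920000 × 0.720000 = 0.662400
Parallel ([0.713800] and [0.662400]): 1 − (1 − 0.713800)(1 − 0.662400) = 0.903379
Series (yaw-rate sensor and [0.903379]): 0.760000 × 0.903379 = 0.686568
Parallel (brake ECU and [0.686568]): 1 − (1 − 0.870000)(1 − 0.686568) = 0.9593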